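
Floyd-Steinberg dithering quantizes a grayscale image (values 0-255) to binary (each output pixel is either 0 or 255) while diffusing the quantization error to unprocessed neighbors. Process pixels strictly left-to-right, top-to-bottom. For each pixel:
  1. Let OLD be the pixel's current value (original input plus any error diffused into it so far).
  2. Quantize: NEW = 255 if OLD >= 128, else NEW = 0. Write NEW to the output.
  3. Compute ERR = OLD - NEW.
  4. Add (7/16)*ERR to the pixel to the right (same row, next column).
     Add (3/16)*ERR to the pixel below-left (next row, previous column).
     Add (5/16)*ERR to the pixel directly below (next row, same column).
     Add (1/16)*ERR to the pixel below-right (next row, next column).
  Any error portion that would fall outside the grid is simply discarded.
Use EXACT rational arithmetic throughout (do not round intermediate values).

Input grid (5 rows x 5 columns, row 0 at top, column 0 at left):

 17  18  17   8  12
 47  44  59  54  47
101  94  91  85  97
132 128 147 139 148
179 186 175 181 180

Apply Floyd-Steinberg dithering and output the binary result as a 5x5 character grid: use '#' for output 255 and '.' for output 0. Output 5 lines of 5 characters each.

Answer: .....
.....
#.#.#
.#.#.
#####

Derivation:
(0,0): OLD=17 → NEW=0, ERR=17
(0,1): OLD=407/16 → NEW=0, ERR=407/16
(0,2): OLD=7201/256 → NEW=0, ERR=7201/256
(0,3): OLD=83175/4096 → NEW=0, ERR=83175/4096
(0,4): OLD=1368657/65536 → NEW=0, ERR=1368657/65536
(1,0): OLD=14613/256 → NEW=0, ERR=14613/256
(1,1): OLD=170515/2048 → NEW=0, ERR=170515/2048
(1,2): OLD=7183631/65536 → NEW=0, ERR=7183631/65536
(1,3): OLD=29877987/262144 → NEW=0, ERR=29877987/262144
(1,4): OLD=438974537/4194304 → NEW=0, ERR=438974537/4194304
(2,0): OLD=4405633/32768 → NEW=255, ERR=-3950207/32768
(2,1): OLD=95837467/1048576 → NEW=0, ERR=95837467/1048576
(2,2): OLD=3218118929/16777216 → NEW=255, ERR=-1060071151/16777216
(2,3): OLD=32064175523/268435456 → NEW=0, ERR=32064175523/268435456
(2,4): OLD=812127966901/4294967296 → NEW=255, ERR=-283088693579/4294967296
(3,0): OLD=1870071793/16777216 → NEW=0, ERR=1870071793/16777216
(3,1): OLD=24957259421/134217728 → NEW=255, ERR=-9268261219/134217728
(3,2): OLD=537525761487/4294967296 → NEW=0, ERR=537525761487/4294967296
(3,3): OLD=1844897167895/8589934592 → NEW=255, ERR=-345536153065/8589934592
(3,4): OLD=16117378723347/137438953472 → NEW=0, ERR=16117378723347/137438953472
(4,0): OLD=431397661055/2147483648 → NEW=255, ERR=-116210669185/2147483648
(4,1): OLD=11763267172735/68719476736 → NEW=255, ERR=-5760199394945/68719476736
(4,2): OLD=182056982597457/1099511627776 → NEW=255, ERR=-98318482485423/1099511627776
(4,3): OLD=2799236842980735/17592186044416 → NEW=255, ERR=-1686770598345345/17592186044416
(4,4): OLD=48465565960965625/281474976710656 → NEW=255, ERR=-23310553100251655/281474976710656
Row 0: .....
Row 1: .....
Row 2: #.#.#
Row 3: .#.#.
Row 4: #####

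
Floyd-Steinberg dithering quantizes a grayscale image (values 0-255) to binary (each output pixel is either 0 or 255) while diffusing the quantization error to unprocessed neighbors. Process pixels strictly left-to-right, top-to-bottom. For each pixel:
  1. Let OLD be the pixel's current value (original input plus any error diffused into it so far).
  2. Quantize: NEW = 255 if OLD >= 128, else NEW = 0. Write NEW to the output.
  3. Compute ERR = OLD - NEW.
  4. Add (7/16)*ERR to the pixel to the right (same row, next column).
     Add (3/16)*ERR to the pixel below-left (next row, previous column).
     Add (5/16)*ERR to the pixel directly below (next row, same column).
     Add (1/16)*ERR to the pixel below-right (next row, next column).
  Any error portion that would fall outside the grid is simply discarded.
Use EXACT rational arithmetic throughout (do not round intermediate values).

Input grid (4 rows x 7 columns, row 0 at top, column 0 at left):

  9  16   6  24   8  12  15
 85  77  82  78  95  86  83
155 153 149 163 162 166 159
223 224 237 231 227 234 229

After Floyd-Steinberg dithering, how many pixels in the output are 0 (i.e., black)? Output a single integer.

(0,0): OLD=9 → NEW=0, ERR=9
(0,1): OLD=319/16 → NEW=0, ERR=319/16
(0,2): OLD=3769/256 → NEW=0, ERR=3769/256
(0,3): OLD=124687/4096 → NEW=0, ERR=124687/4096
(0,4): OLD=1397097/65536 → NEW=0, ERR=1397097/65536
(0,5): OLD=22362591/1048576 → NEW=0, ERR=22362591/1048576
(0,6): OLD=408196377/16777216 → NEW=0, ERR=408196377/16777216
(1,0): OLD=23437/256 → NEW=0, ERR=23437/256
(1,1): OLD=259291/2048 → NEW=0, ERR=259291/2048
(1,2): OLD=9761271/65536 → NEW=255, ERR=-6950409/65536
(1,3): OLD=12066795/262144 → NEW=0, ERR=12066795/262144
(1,4): OLD=2142481185/16777216 → NEW=0, ERR=2142481185/16777216
(1,5): OLD=20727035377/134217728 → NEW=255, ERR=-13498485263/134217728
(1,6): OLD=102942012671/2147483648 → NEW=0, ERR=102942012671/2147483648
(2,0): OLD=6794393/32768 → NEW=255, ERR=-1561447/32768
(2,1): OLD=165207075/1048576 → NEW=255, ERR=-102179805/1048576
(2,2): OLD=1506072361/16777216 → NEW=0, ERR=1506072361/16777216
(2,3): OLD=31403499553/134217728 → NEW=255, ERR=-2822021087/134217728
(2,4): OLD=189760097009/1073741824 → NEW=255, ERR=-84044068111/1073741824
(2,5): OLD=4030284424187/34359738368 → NEW=0, ERR=4030284424187/34359738368
(2,6): OLD=120402914163853/549755813888 → NEW=255, ERR=-19784818377587/549755813888
(3,0): OLD=3184948233/16777216 → NEW=255, ERR=-1093241847/16777216
(3,1): OLD=24010610517/134217728 → NEW=255, ERR=-10214910123/134217728
(3,2): OLD=238073534927/1073741824 → NEW=255, ERR=-35730630193/1073741824
(3,3): OLD=862452738361/4294967296 → NEW=255, ERR=-232763922119/4294967296
(3,4): OLD=109681155090441/549755813888 → NEW=255, ERR=-30506577450999/549755813888
(3,5): OLD=1032388730484523/4398046511104 → NEW=255, ERR=-89113129846997/4398046511104
(3,6): OLD=15215134178948533/70368744177664 → NEW=255, ERR=-2728895586355787/70368744177664
Output grid:
  Row 0: .......  (7 black, running=7)
  Row 1: ..#..#.  (5 black, running=12)
  Row 2: ##.##.#  (2 black, running=14)
  Row 3: #######  (0 black, running=14)

Answer: 14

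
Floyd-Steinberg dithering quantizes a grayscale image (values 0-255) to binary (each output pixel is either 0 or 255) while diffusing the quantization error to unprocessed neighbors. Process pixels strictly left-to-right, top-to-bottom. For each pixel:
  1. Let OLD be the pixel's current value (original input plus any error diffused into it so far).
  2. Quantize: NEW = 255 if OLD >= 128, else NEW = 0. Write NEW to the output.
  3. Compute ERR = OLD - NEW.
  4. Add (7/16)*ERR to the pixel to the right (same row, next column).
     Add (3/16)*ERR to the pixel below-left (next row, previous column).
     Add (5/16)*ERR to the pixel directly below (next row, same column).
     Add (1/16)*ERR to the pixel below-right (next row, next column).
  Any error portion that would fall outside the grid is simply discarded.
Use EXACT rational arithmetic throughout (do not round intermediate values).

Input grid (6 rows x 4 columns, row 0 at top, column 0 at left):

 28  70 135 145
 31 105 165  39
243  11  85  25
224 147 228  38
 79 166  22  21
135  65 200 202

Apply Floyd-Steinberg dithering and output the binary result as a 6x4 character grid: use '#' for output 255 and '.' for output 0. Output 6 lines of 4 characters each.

Answer: ..#.
.#..
#.#.
#.#.
.#..
#.##

Derivation:
(0,0): OLD=28 → NEW=0, ERR=28
(0,1): OLD=329/4 → NEW=0, ERR=329/4
(0,2): OLD=10943/64 → NEW=255, ERR=-5377/64
(0,3): OLD=110841/1024 → NEW=0, ERR=110841/1024
(1,0): OLD=3531/64 → NEW=0, ERR=3531/64
(1,1): OLD=72109/512 → NEW=255, ERR=-58451/512
(1,2): OLD=1871633/16384 → NEW=0, ERR=1871633/16384
(1,3): OLD=30815815/262144 → NEW=0, ERR=30815815/262144
(2,0): OLD=1956543/8192 → NEW=255, ERR=-132417/8192
(2,1): OLD=-1803579/262144 → NEW=0, ERR=-1803579/262144
(2,2): OLD=69517745/524288 → NEW=255, ERR=-64175695/524288
(2,3): OLD=128535741/8388608 → NEW=0, ERR=128535741/8388608
(3,0): OLD=912926639/4194304 → NEW=255, ERR=-156620881/4194304
(3,1): OLD=7016356337/67108864 → NEW=0, ERR=7016356337/67108864
(3,2): OLD=255478326991/1073741824 → NEW=255, ERR=-18325838129/1073741824
(3,3): OLD=475385212969/17179869184 → NEW=0, ERR=475385212969/17179869184
(4,0): OLD=93345002627/1073741824 → NEW=0, ERR=93345002627/1073741824
(4,1): OLD=1985754674985/8589934592 → NEW=255, ERR=-204678645975/8589934592
(4,2): OLD=4938088719977/274877906944 → NEW=0, ERR=4938088719977/274877906944
(4,3): OLD=160265000249519/4398046511104 → NEW=0, ERR=160265000249519/4398046511104
(5,0): OLD=21674022885875/137438953472 → NEW=255, ERR=-13372910249485/137438953472
(5,1): OLD=104614283205413/4398046511104 → NEW=0, ERR=104614283205413/4398046511104
(5,2): OLD=486784232799319/2199023255552 → NEW=255, ERR=-73966697366441/2199023255552
(5,3): OLD=14059286981525181/70368744177664 → NEW=255, ERR=-3884742783779139/70368744177664
Row 0: ..#.
Row 1: .#..
Row 2: #.#.
Row 3: #.#.
Row 4: .#..
Row 5: #.##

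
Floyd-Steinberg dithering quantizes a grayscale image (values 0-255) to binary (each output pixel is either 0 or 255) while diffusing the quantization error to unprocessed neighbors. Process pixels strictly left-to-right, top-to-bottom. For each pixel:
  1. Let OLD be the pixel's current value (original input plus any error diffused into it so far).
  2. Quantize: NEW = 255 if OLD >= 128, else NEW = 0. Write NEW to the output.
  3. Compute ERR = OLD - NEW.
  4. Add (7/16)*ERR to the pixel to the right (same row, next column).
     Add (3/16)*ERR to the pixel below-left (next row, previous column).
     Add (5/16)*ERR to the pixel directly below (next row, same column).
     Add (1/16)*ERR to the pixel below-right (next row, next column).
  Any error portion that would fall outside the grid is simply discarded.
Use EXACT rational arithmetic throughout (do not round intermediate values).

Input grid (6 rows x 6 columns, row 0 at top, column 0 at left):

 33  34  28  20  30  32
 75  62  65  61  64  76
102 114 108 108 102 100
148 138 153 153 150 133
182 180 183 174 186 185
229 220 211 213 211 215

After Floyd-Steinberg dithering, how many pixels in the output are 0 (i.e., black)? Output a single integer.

Answer: 18

Derivation:
(0,0): OLD=33 → NEW=0, ERR=33
(0,1): OLD=775/16 → NEW=0, ERR=775/16
(0,2): OLD=12593/256 → NEW=0, ERR=12593/256
(0,3): OLD=170071/4096 → NEW=0, ERR=170071/4096
(0,4): OLD=3156577/65536 → NEW=0, ERR=3156577/65536
(0,5): OLD=55650471/1048576 → NEW=0, ERR=55650471/1048576
(1,0): OLD=24165/256 → NEW=0, ERR=24165/256
(1,1): OLD=265667/2048 → NEW=255, ERR=-256573/2048
(1,2): OLD=2383871/65536 → NEW=0, ERR=2383871/65536
(1,3): OLD=26737363/262144 → NEW=0, ERR=26737363/262144
(1,4): OLD=2285403737/16777216 → NEW=255, ERR=-1992786343/16777216
(1,5): OLD=11711711647/268435456 → NEW=0, ERR=11711711647/268435456
(2,0): OLD=3539217/32768 → NEW=0, ERR=3539217/32768
(2,1): OLD=141372875/1048576 → NEW=255, ERR=-126014005/1048576
(2,2): OLD=1310033953/16777216 → NEW=0, ERR=1310033953/16777216
(2,3): OLD=20674567513/134217728 → NEW=255, ERR=-13550953127/134217728
(2,4): OLD=151464607627/4294967296 → NEW=0, ERR=151464607627/4294967296
(2,5): OLD=8358983554941/68719476736 → NEW=0, ERR=8358983554941/68719476736
(3,0): OLD=2671260673/16777216 → NEW=255, ERR=-1606929407/16777216
(3,1): OLD=10728323821/134217728 → NEW=0, ERR=10728323821/134217728
(3,2): OLD=199640985495/1073741824 → NEW=255, ERR=-74163179625/1073741824
(3,3): OLD=7059120925637/68719476736 → NEW=0, ERR=7059120925637/68719476736
(3,4): OLD=122298310959909/549755813888 → NEW=255, ERR=-17889421581531/549755813888
(3,5): OLD=1398401232856843/8796093022208 → NEW=255, ERR=-844602487806197/8796093022208
(4,0): OLD=358749819119/2147483648 → NEW=255, ERR=-188858511121/2147483648
(4,1): OLD=5070343192227/34359738368 → NEW=255, ERR=-3691390091613/34359738368
(4,2): OLD=152469213693689/1099511627776 → NEW=255, ERR=-127906251389191/1099511627776
(4,3): OLD=2547146660629821/17592186044416 → NEW=255, ERR=-1938860780696259/17592186044416
(4,4): OLD=32659532780389133/281474976710656 → NEW=0, ERR=32659532780389133/281474976710656
(4,5): OLD=917486878627530299/4503599627370496 → NEW=255, ERR=-230931026351946181/4503599627370496
(5,0): OLD=99711230215833/549755813888 → NEW=255, ERR=-40476502325607/549755813888
(5,1): OLD=2232573170693417/17592186044416 → NEW=0, ERR=2232573170693417/17592186044416
(5,2): OLD=28540079050336211/140737488355328 → NEW=255, ERR=-7347980480272429/140737488355328
(5,3): OLD=766520729435935425/4503599627370496 → NEW=255, ERR=-381897175543541055/4503599627370496
(5,4): OLD=1744311662089382113/9007199254740992 → NEW=255, ERR=-552524147869570847/9007199254740992
(5,5): OLD=25852891186675006997/144115188075855872 → NEW=255, ERR=-10896481772668240363/144115188075855872
Output grid:
  Row 0: ......  (6 black, running=6)
  Row 1: .#..#.  (4 black, running=10)
  Row 2: .#.#..  (4 black, running=14)
  Row 3: #.#.##  (2 black, running=16)
  Row 4: ####.#  (1 black, running=17)
  Row 5: #.####  (1 black, running=18)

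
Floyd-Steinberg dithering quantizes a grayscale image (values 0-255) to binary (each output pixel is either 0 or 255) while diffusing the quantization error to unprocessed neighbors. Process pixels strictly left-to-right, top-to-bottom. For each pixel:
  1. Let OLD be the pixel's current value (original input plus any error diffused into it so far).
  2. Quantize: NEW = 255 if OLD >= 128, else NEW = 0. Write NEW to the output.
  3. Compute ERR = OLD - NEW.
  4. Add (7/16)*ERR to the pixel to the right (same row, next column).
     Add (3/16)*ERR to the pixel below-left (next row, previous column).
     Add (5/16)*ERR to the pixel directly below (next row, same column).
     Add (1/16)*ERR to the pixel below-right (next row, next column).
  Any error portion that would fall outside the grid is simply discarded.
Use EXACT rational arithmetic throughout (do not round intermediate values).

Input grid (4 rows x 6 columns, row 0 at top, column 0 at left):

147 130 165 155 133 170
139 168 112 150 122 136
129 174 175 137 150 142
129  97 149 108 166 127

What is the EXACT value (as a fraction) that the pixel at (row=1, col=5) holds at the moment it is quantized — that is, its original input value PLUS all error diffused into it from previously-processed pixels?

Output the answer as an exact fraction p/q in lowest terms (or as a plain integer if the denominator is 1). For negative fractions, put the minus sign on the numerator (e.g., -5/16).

(0,0): OLD=147 → NEW=255, ERR=-108
(0,1): OLD=331/4 → NEW=0, ERR=331/4
(0,2): OLD=12877/64 → NEW=255, ERR=-3443/64
(0,3): OLD=134619/1024 → NEW=255, ERR=-126501/1024
(0,4): OLD=1293565/16384 → NEW=0, ERR=1293565/16384
(0,5): OLD=53619435/262144 → NEW=255, ERR=-13227285/262144
(1,0): OLD=7729/64 → NEW=0, ERR=7729/64
(1,1): OLD=117687/512 → NEW=255, ERR=-12873/512
(1,2): OLD=1084579/16384 → NEW=0, ERR=1084579/16384
(1,3): OLD=9948215/65536 → NEW=255, ERR=-6763465/65536
(1,4): OLD=353747157/4194304 → NEW=0, ERR=353747157/4194304
(1,5): OLD=10876005443/67108864 → NEW=255, ERR=-6236754877/67108864
Target (1,5): original=136, with diffused error = 10876005443/67108864

Answer: 10876005443/67108864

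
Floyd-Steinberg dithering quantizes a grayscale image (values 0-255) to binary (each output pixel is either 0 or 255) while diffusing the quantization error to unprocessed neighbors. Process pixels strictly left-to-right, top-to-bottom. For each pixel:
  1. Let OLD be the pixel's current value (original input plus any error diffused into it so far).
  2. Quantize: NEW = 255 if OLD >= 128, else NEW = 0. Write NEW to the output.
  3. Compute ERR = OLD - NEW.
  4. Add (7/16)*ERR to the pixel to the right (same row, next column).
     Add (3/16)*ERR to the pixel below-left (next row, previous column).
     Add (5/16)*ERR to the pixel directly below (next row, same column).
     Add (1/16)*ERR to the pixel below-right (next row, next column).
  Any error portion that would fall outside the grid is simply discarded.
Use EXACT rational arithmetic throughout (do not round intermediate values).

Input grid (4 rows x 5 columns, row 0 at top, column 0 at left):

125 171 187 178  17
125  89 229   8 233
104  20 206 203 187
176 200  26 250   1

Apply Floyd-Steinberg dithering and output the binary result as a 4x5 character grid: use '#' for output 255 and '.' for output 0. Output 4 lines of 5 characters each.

(0,0): OLD=125 → NEW=0, ERR=125
(0,1): OLD=3611/16 → NEW=255, ERR=-469/16
(0,2): OLD=44589/256 → NEW=255, ERR=-20691/256
(0,3): OLD=584251/4096 → NEW=255, ERR=-460229/4096
(0,4): OLD=-2107491/65536 → NEW=0, ERR=-2107491/65536
(1,0): OLD=40593/256 → NEW=255, ERR=-24687/256
(1,1): OLD=62071/2048 → NEW=0, ERR=62071/2048
(1,2): OLD=12720707/65536 → NEW=255, ERR=-3990973/65536
(1,3): OLD=-16996473/262144 → NEW=0, ERR=-16996473/262144
(1,4): OLD=786693045/4194304 → NEW=255, ERR=-282854475/4194304
(2,0): OLD=2606605/32768 → NEW=0, ERR=2606605/32768
(2,1): OLD=49102559/1048576 → NEW=0, ERR=49102559/1048576
(2,2): OLD=3308369245/16777216 → NEW=255, ERR=-969820835/16777216
(2,3): OLD=37848837575/268435456 → NEW=255, ERR=-30602203705/268435456
(2,4): OLD=481025638065/4294967296 → NEW=0, ERR=481025638065/4294967296
(3,0): OLD=3517154493/16777216 → NEW=255, ERR=-761035587/16777216
(3,1): OLD=25356583033/134217728 → NEW=255, ERR=-8868937607/134217728
(3,2): OLD=-169317999613/4294967296 → NEW=0, ERR=-169317999613/4294967296
(3,3): OLD=1842658708843/8589934592 → NEW=255, ERR=-347774612117/8589934592
(3,4): OLD=1534002530743/137438953472 → NEW=0, ERR=1534002530743/137438953472
Row 0: .###.
Row 1: #.#.#
Row 2: ..##.
Row 3: ##.#.

Answer: .###.
#.#.#
..##.
##.#.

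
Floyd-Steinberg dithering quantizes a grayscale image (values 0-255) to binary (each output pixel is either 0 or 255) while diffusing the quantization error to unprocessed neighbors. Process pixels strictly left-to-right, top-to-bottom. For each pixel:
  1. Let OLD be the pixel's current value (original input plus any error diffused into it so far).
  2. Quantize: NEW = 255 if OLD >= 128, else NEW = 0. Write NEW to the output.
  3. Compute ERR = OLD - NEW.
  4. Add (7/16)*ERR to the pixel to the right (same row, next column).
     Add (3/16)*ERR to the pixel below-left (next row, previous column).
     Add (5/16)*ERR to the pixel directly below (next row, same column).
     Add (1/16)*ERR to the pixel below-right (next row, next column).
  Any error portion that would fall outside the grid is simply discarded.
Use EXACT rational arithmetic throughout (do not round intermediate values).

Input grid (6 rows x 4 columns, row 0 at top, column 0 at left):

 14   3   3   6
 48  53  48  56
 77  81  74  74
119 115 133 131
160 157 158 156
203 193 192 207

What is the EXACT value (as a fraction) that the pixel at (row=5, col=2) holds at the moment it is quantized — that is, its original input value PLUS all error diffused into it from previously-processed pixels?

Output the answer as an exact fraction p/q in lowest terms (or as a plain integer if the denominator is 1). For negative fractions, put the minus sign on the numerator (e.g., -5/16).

Answer: 529287145375601/4398046511104

Derivation:
(0,0): OLD=14 → NEW=0, ERR=14
(0,1): OLD=73/8 → NEW=0, ERR=73/8
(0,2): OLD=895/128 → NEW=0, ERR=895/128
(0,3): OLD=18553/2048 → NEW=0, ERR=18553/2048
(1,0): OLD=6923/128 → NEW=0, ERR=6923/128
(1,1): OLD=83661/1024 → NEW=0, ERR=83661/1024
(1,2): OLD=2890065/32768 → NEW=0, ERR=2890065/32768
(1,3): OLD=51303943/524288 → NEW=0, ERR=51303943/524288
(2,0): OLD=1789471/16384 → NEW=0, ERR=1789471/16384
(2,1): OLD=91348165/524288 → NEW=255, ERR=-42345275/524288
(2,2): OLD=94036441/1048576 → NEW=0, ERR=94036441/1048576
(2,3): OLD=2505290581/16777216 → NEW=255, ERR=-1772899499/16777216
(3,0): OLD=1157523887/8388608 → NEW=255, ERR=-981571153/8388608
(3,1): OLD=8349502385/134217728 → NEW=0, ERR=8349502385/134217728
(3,2): OLD=350855185743/2147483648 → NEW=255, ERR=-196753144497/2147483648
(3,3): OLD=2181784666537/34359738368 → NEW=0, ERR=2181784666537/34359738368
(4,0): OLD=290120198595/2147483648 → NEW=255, ERR=-257488131645/2147483648
(4,1): OLD=1709240272201/17179869184 → NEW=0, ERR=1709240272201/17179869184
(4,2): OLD=103733357455529/549755813888 → NEW=255, ERR=-36454375085911/549755813888
(4,3): OLD=1241183854194799/8796093022208 → NEW=255, ERR=-1001819866468241/8796093022208
(5,0): OLD=50628410660435/274877906944 → NEW=255, ERR=-19465455610285/274877906944
(5,1): OLD=1523327931335461/8796093022208 → NEW=255, ERR=-719675789327579/8796093022208
(5,2): OLD=529287145375601/4398046511104 → NEW=0, ERR=529287145375601/4398046511104
Target (5,2): original=192, with diffused error = 529287145375601/4398046511104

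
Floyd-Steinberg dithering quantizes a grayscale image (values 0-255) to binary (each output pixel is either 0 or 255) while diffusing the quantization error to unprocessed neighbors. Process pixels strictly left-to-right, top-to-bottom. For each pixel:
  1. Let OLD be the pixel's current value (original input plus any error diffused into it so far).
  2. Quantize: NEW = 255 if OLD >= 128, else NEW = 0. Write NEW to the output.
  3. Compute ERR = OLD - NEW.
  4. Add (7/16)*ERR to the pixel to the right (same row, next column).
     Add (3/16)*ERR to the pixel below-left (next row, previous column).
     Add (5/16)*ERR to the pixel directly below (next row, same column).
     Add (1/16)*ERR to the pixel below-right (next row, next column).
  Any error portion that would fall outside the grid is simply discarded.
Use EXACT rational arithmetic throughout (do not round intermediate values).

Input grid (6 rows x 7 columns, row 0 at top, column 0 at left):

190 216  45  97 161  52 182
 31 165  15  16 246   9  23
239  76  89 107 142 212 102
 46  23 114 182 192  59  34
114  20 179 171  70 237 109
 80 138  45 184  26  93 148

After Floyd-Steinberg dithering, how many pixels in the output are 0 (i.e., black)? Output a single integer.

Answer: 23

Derivation:
(0,0): OLD=190 → NEW=255, ERR=-65
(0,1): OLD=3001/16 → NEW=255, ERR=-1079/16
(0,2): OLD=3967/256 → NEW=0, ERR=3967/256
(0,3): OLD=425081/4096 → NEW=0, ERR=425081/4096
(0,4): OLD=13526863/65536 → NEW=255, ERR=-3184817/65536
(0,5): OLD=32232233/1048576 → NEW=0, ERR=32232233/1048576
(0,6): OLD=3279078943/16777216 → NEW=255, ERR=-999111137/16777216
(1,0): OLD=-501/256 → NEW=0, ERR=-501/256
(1,1): OLD=290637/2048 → NEW=255, ERR=-231603/2048
(1,2): OLD=-943023/65536 → NEW=0, ERR=-943023/65536
(1,3): OLD=8910909/262144 → NEW=0, ERR=8910909/262144
(1,4): OLD=4327432663/16777216 → NEW=255, ERR=49242583/16777216
(1,5): OLD=763274631/134217728 → NEW=0, ERR=763274631/134217728
(1,6): OLD=18896326665/2147483648 → NEW=0, ERR=18896326665/2147483648
(2,0): OLD=7116703/32768 → NEW=255, ERR=-1239137/32768
(2,1): OLD=22330053/1048576 → NEW=0, ERR=22330053/1048576
(2,2): OLD=1562390927/16777216 → NEW=0, ERR=1562390927/16777216
(2,3): OLD=21208567511/134217728 → NEW=255, ERR=-13016953129/134217728
(2,4): OLD=111322959367/1073741824 → NEW=0, ERR=111322959367/1073741824
(2,5): OLD=8966839966253/34359738368 → NEW=255, ERR=205106682413/34359738368
(2,6): OLD=59217944232203/549755813888 → NEW=0, ERR=59217944232203/549755813888
(3,0): OLD=640480175/16777216 → NEW=0, ERR=640480175/16777216
(3,1): OLD=8248257795/134217728 → NEW=0, ERR=8248257795/134217728
(3,2): OLD=164426982457/1073741824 → NEW=255, ERR=-109377182663/1073741824
(3,3): OLD=568594921279/4294967296 → NEW=255, ERR=-526621739201/4294967296
(3,4): OLD=91156952416175/549755813888 → NEW=255, ERR=-49030780125265/549755813888
(3,5): OLD=213406874959485/4398046511104 → NEW=0, ERR=213406874959485/4398046511104
(3,6): OLD=6281356851393955/70368744177664 → NEW=0, ERR=6281356851393955/70368744177664
(4,0): OLD=295177116257/2147483648 → NEW=255, ERR=-252431213983/2147483648
(4,1): OLD=-994244740499/34359738368 → NEW=0, ERR=-994244740499/34359738368
(4,2): OLD=63418860531075/549755813888 → NEW=0, ERR=63418860531075/549755813888
(4,3): OLD=703966279763601/4398046511104 → NEW=255, ERR=-417535580567919/4398046511104
(4,4): OLD=71395893693539/35184372088832 → NEW=0, ERR=71395893693539/35184372088832
(4,5): OLD=297478501128318179/1125899906842624 → NEW=255, ERR=10374024883449059/1125899906842624
(4,6): OLD=2593328319818824229/18014398509481984 → NEW=255, ERR=-2000343300099081691/18014398509481984
(5,0): OLD=20803233770903/549755813888 → NEW=0, ERR=20803233770903/549755813888
(5,1): OLD=702789042517341/4398046511104 → NEW=255, ERR=-418712817814179/4398046511104
(5,2): OLD=696244058025499/35184372088832 → NEW=0, ERR=696244058025499/35184372088832
(5,3): OLD=48014035684026279/281474976710656 → NEW=255, ERR=-23762083377191001/281474976710656
(5,4): OLD=-261307664298890291/18014398509481984 → NEW=0, ERR=-261307664298890291/18014398509481984
(5,5): OLD=9920859059983365885/144115188075855872 → NEW=0, ERR=9920859059983365885/144115188075855872
(5,6): OLD=332024921964628478003/2305843009213693952 → NEW=255, ERR=-255965045384863479757/2305843009213693952
Output grid:
  Row 0: ##..#.#  (3 black, running=3)
  Row 1: .#..#..  (5 black, running=8)
  Row 2: #..#.#.  (4 black, running=12)
  Row 3: ..###..  (4 black, running=16)
  Row 4: #..#.##  (3 black, running=19)
  Row 5: .#.#..#  (4 black, running=23)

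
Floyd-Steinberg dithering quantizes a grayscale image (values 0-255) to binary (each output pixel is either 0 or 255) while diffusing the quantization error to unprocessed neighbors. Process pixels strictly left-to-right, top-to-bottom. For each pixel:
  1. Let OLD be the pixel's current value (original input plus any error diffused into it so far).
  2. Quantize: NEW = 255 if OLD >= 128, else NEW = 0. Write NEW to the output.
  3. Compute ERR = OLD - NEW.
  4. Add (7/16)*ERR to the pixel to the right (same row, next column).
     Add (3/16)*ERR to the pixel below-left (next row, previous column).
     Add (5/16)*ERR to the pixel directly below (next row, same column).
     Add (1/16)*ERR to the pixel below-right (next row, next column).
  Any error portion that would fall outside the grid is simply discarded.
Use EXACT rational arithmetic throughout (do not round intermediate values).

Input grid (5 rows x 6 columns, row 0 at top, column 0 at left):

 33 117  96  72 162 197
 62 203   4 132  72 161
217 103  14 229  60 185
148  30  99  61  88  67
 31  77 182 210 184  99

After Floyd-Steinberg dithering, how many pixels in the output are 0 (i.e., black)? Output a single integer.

Answer: 16

Derivation:
(0,0): OLD=33 → NEW=0, ERR=33
(0,1): OLD=2103/16 → NEW=255, ERR=-1977/16
(0,2): OLD=10737/256 → NEW=0, ERR=10737/256
(0,3): OLD=370071/4096 → NEW=0, ERR=370071/4096
(0,4): OLD=13207329/65536 → NEW=255, ERR=-3504351/65536
(0,5): OLD=182039015/1048576 → NEW=255, ERR=-85347865/1048576
(1,0): OLD=12581/256 → NEW=0, ERR=12581/256
(1,1): OLD=401027/2048 → NEW=255, ERR=-121213/2048
(1,2): OLD=28223/65536 → NEW=0, ERR=28223/65536
(1,3): OLD=40112723/262144 → NEW=255, ERR=-26733997/262144
(1,4): OLD=17754137/16777216 → NEW=0, ERR=17754137/16777216
(1,5): OLD=35617444319/268435456 → NEW=255, ERR=-32833596961/268435456
(2,0): OLD=7250257/32768 → NEW=255, ERR=-1105583/32768
(2,1): OLD=76436491/1048576 → NEW=0, ERR=76436491/1048576
(2,2): OLD=389325281/16777216 → NEW=0, ERR=389325281/16777216
(2,3): OLD=27851302425/134217728 → NEW=255, ERR=-6374218215/134217728
(2,4): OLD=44002909899/4294967296 → NEW=0, ERR=44002909899/4294967296
(2,5): OLD=10398980867645/68719476736 → NEW=255, ERR=-7124485700035/68719476736
(3,0): OLD=2535444161/16777216 → NEW=255, ERR=-1742745919/16777216
(3,1): OLD=1285339437/134217728 → NEW=0, ERR=1285339437/134217728
(3,2): OLD=113916242327/1073741824 → NEW=0, ERR=113916242327/1073741824
(3,3): OLD=6593343953285/68719476736 → NEW=0, ERR=6593343953285/68719476736
(3,4): OLD=60896803441509/549755813888 → NEW=0, ERR=60896803441509/549755813888
(3,5): OLD=736268801044171/8796093022208 → NEW=0, ERR=736268801044171/8796093022208
(4,0): OLD=718174639/2147483648 → NEW=0, ERR=718174639/2147483648
(4,1): OLD=3213980208099/34359738368 → NEW=0, ERR=3213980208099/34359738368
(4,2): OLD=301998162364857/1099511627776 → NEW=255, ERR=21622697281977/1099511627776
(4,3): OLD=4855216519355901/17592186044416 → NEW=255, ERR=369209078029821/17592186044416
(4,4): OLD=70224856669916877/281474976710656 → NEW=255, ERR=-1551262391300403/281474976710656
(4,5): OLD=583979697899696251/4503599627370496 → NEW=255, ERR=-564438207079780229/4503599627370496
Output grid:
  Row 0: .#..##  (3 black, running=3)
  Row 1: .#.#.#  (3 black, running=6)
  Row 2: #..#.#  (3 black, running=9)
  Row 3: #.....  (5 black, running=14)
  Row 4: ..####  (2 black, running=16)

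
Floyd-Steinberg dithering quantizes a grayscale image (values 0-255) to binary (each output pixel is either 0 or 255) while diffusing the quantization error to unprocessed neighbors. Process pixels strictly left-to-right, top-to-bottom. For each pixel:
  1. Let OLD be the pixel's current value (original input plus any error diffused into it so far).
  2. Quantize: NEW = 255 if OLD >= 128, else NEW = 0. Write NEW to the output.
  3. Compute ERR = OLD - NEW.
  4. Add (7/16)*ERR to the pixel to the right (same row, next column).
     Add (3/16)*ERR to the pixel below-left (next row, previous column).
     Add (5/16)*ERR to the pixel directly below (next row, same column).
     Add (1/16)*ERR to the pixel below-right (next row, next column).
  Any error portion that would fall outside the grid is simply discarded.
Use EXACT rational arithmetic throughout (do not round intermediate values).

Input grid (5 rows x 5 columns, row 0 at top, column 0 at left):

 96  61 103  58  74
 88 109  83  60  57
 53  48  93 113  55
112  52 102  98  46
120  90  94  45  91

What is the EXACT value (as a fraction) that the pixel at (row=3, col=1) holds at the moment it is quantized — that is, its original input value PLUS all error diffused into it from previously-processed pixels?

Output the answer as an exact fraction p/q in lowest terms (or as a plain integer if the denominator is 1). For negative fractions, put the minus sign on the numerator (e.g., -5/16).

(0,0): OLD=96 → NEW=0, ERR=96
(0,1): OLD=103 → NEW=0, ERR=103
(0,2): OLD=2369/16 → NEW=255, ERR=-1711/16
(0,3): OLD=2871/256 → NEW=0, ERR=2871/256
(0,4): OLD=323201/4096 → NEW=0, ERR=323201/4096
(1,0): OLD=2197/16 → NEW=255, ERR=-1883/16
(1,1): OLD=9683/128 → NEW=0, ERR=9683/128
(1,2): OLD=373631/4096 → NEW=0, ERR=373631/4096
(1,3): OLD=1827211/16384 → NEW=0, ERR=1827211/16384
(1,4): OLD=34380449/262144 → NEW=255, ERR=-32466271/262144
(2,0): OLD=62273/2048 → NEW=0, ERR=62273/2048
(2,1): OLD=6205675/65536 → NEW=0, ERR=6205675/65536
(2,2): OLD=197732001/1048576 → NEW=255, ERR=-69654879/1048576
(2,3): OLD=1699003059/16777216 → NEW=0, ERR=1699003059/16777216
(2,4): OLD=18138828837/268435456 → NEW=0, ERR=18138828837/268435456
(3,0): OLD=146021217/1048576 → NEW=255, ERR=-121365663/1048576
(3,1): OLD=171114365/8388608 → NEW=0, ERR=171114365/8388608
Target (3,1): original=52, with diffused error = 171114365/8388608

Answer: 171114365/8388608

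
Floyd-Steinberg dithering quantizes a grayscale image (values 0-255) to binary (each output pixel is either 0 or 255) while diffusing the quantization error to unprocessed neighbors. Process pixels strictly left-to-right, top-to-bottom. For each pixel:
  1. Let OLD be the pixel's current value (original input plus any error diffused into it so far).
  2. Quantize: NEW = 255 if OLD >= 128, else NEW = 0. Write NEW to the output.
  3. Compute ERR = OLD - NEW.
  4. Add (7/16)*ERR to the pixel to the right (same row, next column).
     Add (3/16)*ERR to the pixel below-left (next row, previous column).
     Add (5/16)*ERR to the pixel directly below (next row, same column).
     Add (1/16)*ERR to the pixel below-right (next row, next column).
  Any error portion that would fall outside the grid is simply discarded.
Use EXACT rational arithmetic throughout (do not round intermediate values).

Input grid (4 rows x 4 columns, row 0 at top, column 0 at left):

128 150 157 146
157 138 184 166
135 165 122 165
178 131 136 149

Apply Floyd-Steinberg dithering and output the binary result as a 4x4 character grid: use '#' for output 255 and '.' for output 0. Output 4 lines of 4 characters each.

Answer: #.#.
#.##
.#.#
##.#

Derivation:
(0,0): OLD=128 → NEW=255, ERR=-127
(0,1): OLD=1511/16 → NEW=0, ERR=1511/16
(0,2): OLD=50769/256 → NEW=255, ERR=-14511/256
(0,3): OLD=496439/4096 → NEW=0, ERR=496439/4096
(1,0): OLD=34565/256 → NEW=255, ERR=-30715/256
(1,1): OLD=197539/2048 → NEW=0, ERR=197539/2048
(1,2): OLD=15539423/65536 → NEW=255, ERR=-1172257/65536
(1,3): OLD=201858121/1048576 → NEW=255, ERR=-65528759/1048576
(2,0): OLD=3787697/32768 → NEW=0, ERR=3787697/32768
(2,1): OLD=246269227/1048576 → NEW=255, ERR=-21117653/1048576
(2,2): OLD=213721239/2097152 → NEW=0, ERR=213721239/2097152
(2,3): OLD=6339730139/33554432 → NEW=255, ERR=-2216650021/33554432
(3,0): OLD=3529023009/16777216 → NEW=255, ERR=-749167071/16777216
(3,1): OLD=35300073599/268435456 → NEW=255, ERR=-33150967681/268435456
(3,2): OLD=430234651777/4294967296 → NEW=0, ERR=430234651777/4294967296
(3,3): OLD=12269889680135/68719476736 → NEW=255, ERR=-5253576887545/68719476736
Row 0: #.#.
Row 1: #.##
Row 2: .#.#
Row 3: ##.#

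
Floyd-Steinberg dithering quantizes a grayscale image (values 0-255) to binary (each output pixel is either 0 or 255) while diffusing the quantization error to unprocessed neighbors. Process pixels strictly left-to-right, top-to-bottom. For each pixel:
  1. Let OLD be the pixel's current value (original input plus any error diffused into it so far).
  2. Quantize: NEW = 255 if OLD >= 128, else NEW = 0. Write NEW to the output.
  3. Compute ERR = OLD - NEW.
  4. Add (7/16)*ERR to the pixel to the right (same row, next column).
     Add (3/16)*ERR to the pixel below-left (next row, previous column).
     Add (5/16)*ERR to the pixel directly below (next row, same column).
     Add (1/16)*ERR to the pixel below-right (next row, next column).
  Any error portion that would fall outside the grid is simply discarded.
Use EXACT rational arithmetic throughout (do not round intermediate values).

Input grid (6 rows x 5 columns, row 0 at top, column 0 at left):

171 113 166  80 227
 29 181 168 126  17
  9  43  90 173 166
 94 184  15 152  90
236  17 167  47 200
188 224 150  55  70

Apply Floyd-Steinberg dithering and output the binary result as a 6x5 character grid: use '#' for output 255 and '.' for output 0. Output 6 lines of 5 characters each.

(0,0): OLD=171 → NEW=255, ERR=-84
(0,1): OLD=305/4 → NEW=0, ERR=305/4
(0,2): OLD=12759/64 → NEW=255, ERR=-3561/64
(0,3): OLD=56993/1024 → NEW=0, ERR=56993/1024
(0,4): OLD=4118119/16384 → NEW=255, ERR=-59801/16384
(1,0): OLD=1091/64 → NEW=0, ERR=1091/64
(1,1): OLD=100661/512 → NEW=255, ERR=-29899/512
(1,2): OLD=2298105/16384 → NEW=255, ERR=-1879815/16384
(1,3): OLD=5834965/65536 → NEW=0, ERR=5834965/65536
(1,4): OLD=61122079/1048576 → NEW=0, ERR=61122079/1048576
(2,0): OLD=27671/8192 → NEW=0, ERR=27671/8192
(2,1): OLD=1515597/262144 → NEW=0, ERR=1515597/262144
(2,2): OLD=292422631/4194304 → NEW=0, ERR=292422631/4194304
(2,3): OLD=15776212997/67108864 → NEW=255, ERR=-1336547323/67108864
(2,4): OLD=194419380963/1073741824 → NEW=255, ERR=-79384784157/1073741824
(3,0): OLD=403238727/4194304 → NEW=0, ERR=403238727/4194304
(3,1): OLD=8091692635/33554432 → NEW=255, ERR=-464687525/33554432
(3,2): OLD=29372663353/1073741824 → NEW=0, ERR=29372663353/1073741824
(3,3): OLD=318341351833/2147483648 → NEW=255, ERR=-229266978407/2147483648
(3,4): OLD=650890248365/34359738368 → NEW=0, ERR=650890248365/34359738368
(4,0): OLD=141437021737/536870912 → NEW=255, ERR=4534939177/536870912
(4,1): OLD=472544024777/17179869184 → NEW=0, ERR=472544024777/17179869184
(4,2): OLD=45821904206759/274877906944 → NEW=255, ERR=-24271962063961/274877906944
(4,3): OLD=-86785646827191/4398046511104 → NEW=0, ERR=-86785646827191/4398046511104
(4,4): OLD=13413280294918527/70368744177664 → NEW=255, ERR=-4530749470385793/70368744177664
(5,0): OLD=53820268848123/274877906944 → NEW=255, ERR=-16273597422597/274877906944
(5,1): OLD=419278380589009/2199023255552 → NEW=255, ERR=-141472549576751/2199023255552
(5,2): OLD=6493553297319545/70368744177664 → NEW=0, ERR=6493553297319545/70368744177664
(5,3): OLD=20157661377968615/281474976710656 → NEW=0, ERR=20157661377968615/281474976710656
(5,4): OLD=360186332757058941/4503599627370496 → NEW=0, ERR=360186332757058941/4503599627370496
Row 0: #.#.#
Row 1: .##..
Row 2: ...##
Row 3: .#.#.
Row 4: #.#.#
Row 5: ##...

Answer: #.#.#
.##..
...##
.#.#.
#.#.#
##...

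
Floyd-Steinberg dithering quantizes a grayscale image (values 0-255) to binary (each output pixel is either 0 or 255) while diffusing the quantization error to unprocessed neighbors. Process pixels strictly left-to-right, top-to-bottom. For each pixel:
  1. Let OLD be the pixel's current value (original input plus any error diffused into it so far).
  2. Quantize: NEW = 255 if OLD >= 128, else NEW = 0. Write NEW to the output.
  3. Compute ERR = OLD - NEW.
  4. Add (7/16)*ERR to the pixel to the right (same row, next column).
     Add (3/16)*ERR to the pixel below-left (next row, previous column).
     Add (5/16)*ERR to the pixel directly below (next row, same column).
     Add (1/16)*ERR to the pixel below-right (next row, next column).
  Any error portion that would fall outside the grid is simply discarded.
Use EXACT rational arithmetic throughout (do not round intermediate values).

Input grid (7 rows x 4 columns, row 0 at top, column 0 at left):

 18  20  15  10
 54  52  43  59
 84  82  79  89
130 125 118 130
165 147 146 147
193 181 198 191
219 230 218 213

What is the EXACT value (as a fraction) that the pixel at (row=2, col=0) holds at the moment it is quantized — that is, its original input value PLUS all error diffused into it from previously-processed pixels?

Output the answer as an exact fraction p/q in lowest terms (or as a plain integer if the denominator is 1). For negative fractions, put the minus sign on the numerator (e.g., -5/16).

Answer: 2001081/16384

Derivation:
(0,0): OLD=18 → NEW=0, ERR=18
(0,1): OLD=223/8 → NEW=0, ERR=223/8
(0,2): OLD=3481/128 → NEW=0, ERR=3481/128
(0,3): OLD=44847/2048 → NEW=0, ERR=44847/2048
(1,0): OLD=8301/128 → NEW=0, ERR=8301/128
(1,1): OLD=97595/1024 → NEW=0, ERR=97595/1024
(1,2): OLD=3245463/32768 → NEW=0, ERR=3245463/32768
(1,3): OLD=58130129/524288 → NEW=0, ERR=58130129/524288
(2,0): OLD=2001081/16384 → NEW=0, ERR=2001081/16384
Target (2,0): original=84, with diffused error = 2001081/16384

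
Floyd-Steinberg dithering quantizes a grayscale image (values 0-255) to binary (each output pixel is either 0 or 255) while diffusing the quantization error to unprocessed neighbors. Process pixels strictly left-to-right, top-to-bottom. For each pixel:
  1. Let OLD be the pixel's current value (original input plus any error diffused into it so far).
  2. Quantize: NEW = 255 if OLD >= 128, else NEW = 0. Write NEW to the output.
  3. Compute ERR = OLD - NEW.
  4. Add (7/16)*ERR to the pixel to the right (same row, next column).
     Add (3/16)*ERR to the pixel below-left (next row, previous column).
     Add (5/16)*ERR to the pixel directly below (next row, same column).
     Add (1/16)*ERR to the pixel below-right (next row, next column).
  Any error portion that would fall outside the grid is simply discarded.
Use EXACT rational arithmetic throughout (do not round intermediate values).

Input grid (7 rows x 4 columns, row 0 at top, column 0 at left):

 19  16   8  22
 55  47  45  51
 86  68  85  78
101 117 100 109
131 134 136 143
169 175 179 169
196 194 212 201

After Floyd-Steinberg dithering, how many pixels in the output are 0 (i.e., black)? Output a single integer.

(0,0): OLD=19 → NEW=0, ERR=19
(0,1): OLD=389/16 → NEW=0, ERR=389/16
(0,2): OLD=4771/256 → NEW=0, ERR=4771/256
(0,3): OLD=123509/4096 → NEW=0, ERR=123509/4096
(1,0): OLD=16767/256 → NEW=0, ERR=16767/256
(1,1): OLD=180089/2048 → NEW=0, ERR=180089/2048
(1,2): OLD=6322157/65536 → NEW=0, ERR=6322157/65536
(1,3): OLD=108834571/1048576 → NEW=0, ERR=108834571/1048576
(2,0): OLD=4028995/32768 → NEW=0, ERR=4028995/32768
(2,1): OLD=179782161/1048576 → NEW=255, ERR=-87604719/1048576
(2,2): OLD=217164021/2097152 → NEW=0, ERR=217164021/2097152
(2,3): OLD=5428048577/33554432 → NEW=255, ERR=-3128331583/33554432
(3,0): OLD=2076323859/16777216 → NEW=0, ERR=2076323859/16777216
(3,1): OLD=46207619789/268435456 → NEW=255, ERR=-22243421491/268435456
(3,2): OLD=315270986547/4294967296 → NEW=0, ERR=315270986547/4294967296
(3,3): OLD=8139939571941/68719476736 → NEW=0, ERR=8139939571941/68719476736
(4,0): OLD=662016360023/4294967296 → NEW=255, ERR=-433200300457/4294967296
(4,1): OLD=2936942963845/34359738368 → NEW=0, ERR=2936942963845/34359738368
(4,2): OLD=234597964609253/1099511627776 → NEW=255, ERR=-45777500473627/1099511627776
(4,3): OLD=2927144639347411/17592186044416 → NEW=255, ERR=-1558862801978669/17592186044416
(5,0): OLD=84391549420327/549755813888 → NEW=255, ERR=-55796183121113/549755813888
(5,1): OLD=2519165089954545/17592186044416 → NEW=255, ERR=-1966842351371535/17592186044416
(5,2): OLD=930657835164661/8796093022208 → NEW=0, ERR=930657835164661/8796093022208
(5,3): OLD=52071726738934741/281474976710656 → NEW=255, ERR=-19704392322282539/281474976710656
(6,0): OLD=40341179081795891/281474976710656 → NEW=255, ERR=-31434939979421389/281474976710656
(6,1): OLD=557081866162001301/4503599627370496 → NEW=0, ERR=557081866162001301/4503599627370496
(6,2): OLD=20108944583775588867/72057594037927936 → NEW=255, ERR=1734258104103965187/72057594037927936
(6,3): OLD=226279355967851251477/1152921504606846976 → NEW=255, ERR=-67715627706894727403/1152921504606846976
Output grid:
  Row 0: ....  (4 black, running=4)
  Row 1: ....  (4 black, running=8)
  Row 2: .#.#  (2 black, running=10)
  Row 3: .#..  (3 black, running=13)
  Row 4: #.##  (1 black, running=14)
  Row 5: ##.#  (1 black, running=15)
  Row 6: #.##  (1 black, running=16)

Answer: 16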